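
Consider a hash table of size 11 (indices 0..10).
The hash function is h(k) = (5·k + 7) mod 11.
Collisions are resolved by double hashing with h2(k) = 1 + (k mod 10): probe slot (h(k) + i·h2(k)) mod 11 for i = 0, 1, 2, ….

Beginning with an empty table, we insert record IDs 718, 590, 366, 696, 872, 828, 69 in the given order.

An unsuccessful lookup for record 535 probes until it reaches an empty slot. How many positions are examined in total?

718: h=0 → slot 0
590: h=9 → slot 9
366: h=0, h2=7, probe 0,7 → slot 7
696: h=0, h2=7, probe 0,7,3 → slot 3
872: h=0, h2=3, probe 0,3,6 → slot 6
828: h=0, h2=9, probe 0,9,7,5 → slot 5
69: h=0, h2=10, probe 0,10 → slot 10
Table: [718, ∅, ∅, 696, ∅, 828, 872, 366, ∅, 590, 69]
Lookup 535: h=9, h2=6, probe 9,4 → slot 4 empty, not found.

2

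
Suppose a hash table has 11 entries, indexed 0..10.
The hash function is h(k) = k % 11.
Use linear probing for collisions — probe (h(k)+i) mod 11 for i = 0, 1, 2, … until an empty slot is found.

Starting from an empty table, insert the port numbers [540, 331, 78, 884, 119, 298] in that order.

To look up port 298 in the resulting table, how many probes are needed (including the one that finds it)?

540: h=1 -> slot 1
331: h=1, probe 1,2 -> slot 2
78: h=1, probe 1,2,3 -> slot 3
884: h=4 -> slot 4
119: h=9 -> slot 9
298: h=1, probe 1,2,3,4,5 -> slot 5
Table: [., 540, 331, 78, 884, 298, ., ., ., 119, .]
Lookup 298: h=1, probe 1,2,3,4,5 → found at 5.

5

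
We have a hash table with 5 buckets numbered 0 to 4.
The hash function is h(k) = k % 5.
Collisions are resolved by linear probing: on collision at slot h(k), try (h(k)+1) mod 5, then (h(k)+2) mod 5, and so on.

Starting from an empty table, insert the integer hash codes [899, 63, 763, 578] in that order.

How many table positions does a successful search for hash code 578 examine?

899 hashes to 4; slot 4 is free => place at 4.
63 hashes to 3; slot 3 is free => place at 3.
763 hashes to 3; 3,4 taken => place at 0.
578 hashes to 3; 3,4,0 taken => place at 1.
Table: [763, 578, ., 63, 899]
Lookup 578: h=3, probe 3,4,0,1 → found at 1.

4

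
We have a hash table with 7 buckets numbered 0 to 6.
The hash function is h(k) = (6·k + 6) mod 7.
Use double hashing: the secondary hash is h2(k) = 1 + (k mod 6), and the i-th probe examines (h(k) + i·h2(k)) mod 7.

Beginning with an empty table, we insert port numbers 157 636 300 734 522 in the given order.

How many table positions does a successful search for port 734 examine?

3

157 hashes to 3; slot 3 is free -> place at 3.
636 hashes to 0; slot 0 is free -> place at 0.
300 hashes to 0, h2=1; 0 taken -> place at 1.
734 hashes to 0, h2=3; 0,3 taken -> place at 6.
522 hashes to 2; slot 2 is free -> place at 2.
Table: [636, 300, 522, 157, ., ., 734]
Lookup 734: h=0, h2=3, probe 0,3,6 → found at 6.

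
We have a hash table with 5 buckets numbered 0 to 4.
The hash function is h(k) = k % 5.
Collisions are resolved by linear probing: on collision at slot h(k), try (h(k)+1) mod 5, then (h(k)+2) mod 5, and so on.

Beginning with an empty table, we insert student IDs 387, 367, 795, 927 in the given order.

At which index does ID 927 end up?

4

387: h=2 -> slot 2
367: h=2, probe 2,3 -> slot 3
795: h=0 -> slot 0
927: h=2, probe 2,3,4 -> slot 4
Table: [795, ∅, 387, 367, 927]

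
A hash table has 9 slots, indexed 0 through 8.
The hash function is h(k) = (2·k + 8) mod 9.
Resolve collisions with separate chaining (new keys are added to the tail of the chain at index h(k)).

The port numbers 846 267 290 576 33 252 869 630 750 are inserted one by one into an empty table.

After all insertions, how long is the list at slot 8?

846 -> bucket 8
267 -> bucket 2
290 -> bucket 3
576 -> bucket 8 (collision)
33 -> bucket 2 (collision)
252 -> bucket 8 (collision)
869 -> bucket 0
630 -> bucket 8 (collision)
750 -> bucket 5
Final buckets:
0: 869
1: _
2: 267 -> 33
3: 290
4: _
5: 750
6: _
7: _
8: 846 -> 576 -> 252 -> 630

4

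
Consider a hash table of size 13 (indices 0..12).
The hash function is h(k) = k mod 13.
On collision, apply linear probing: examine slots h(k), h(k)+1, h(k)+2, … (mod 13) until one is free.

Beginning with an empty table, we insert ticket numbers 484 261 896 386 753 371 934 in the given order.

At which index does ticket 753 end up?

0

484 hashes to 3; slot 3 is free -> place at 3.
261 hashes to 1; slot 1 is free -> place at 1.
896 hashes to 12; slot 12 is free -> place at 12.
386 hashes to 9; slot 9 is free -> place at 9.
753 hashes to 12; 12 taken -> place at 0.
371 hashes to 7; slot 7 is free -> place at 7.
934 hashes to 11; slot 11 is free -> place at 11.
Table: [753, 261, —, 484, —, —, —, 371, —, 386, —, 934, 896]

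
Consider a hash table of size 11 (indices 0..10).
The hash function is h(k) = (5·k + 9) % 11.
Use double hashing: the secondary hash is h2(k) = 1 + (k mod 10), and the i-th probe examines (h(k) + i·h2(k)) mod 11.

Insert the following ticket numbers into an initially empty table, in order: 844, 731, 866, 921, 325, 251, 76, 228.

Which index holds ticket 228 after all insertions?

844: h=5 -> slot 5
731: h=1 -> slot 1
866: h=5, h2=7, probe 5,1,8 -> slot 8
921: h=5, h2=2, probe 5,7 -> slot 7
325: h=6 -> slot 6
251: h=10 -> slot 10
76: h=4 -> slot 4
228: h=5, h2=9, probe 5,3 -> slot 3
Table: [—, 731, —, 228, 76, 844, 325, 921, 866, —, 251]

3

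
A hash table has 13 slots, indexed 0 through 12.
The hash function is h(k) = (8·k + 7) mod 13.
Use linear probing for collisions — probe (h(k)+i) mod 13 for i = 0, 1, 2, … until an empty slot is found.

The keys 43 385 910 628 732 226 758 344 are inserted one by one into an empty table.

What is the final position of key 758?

3

Insert 43: h=0, slot 0 empty → index 0.
Insert 385: h=6, slot 6 empty → index 6.
Insert 910: h=7, slot 7 empty → index 7.
Insert 628: h=0, slot 0 occupied → index 1.
Insert 732: h=0, slots 0,1 occupied → index 2.
Insert 226: h=8, slot 8 empty → index 8.
Insert 758: h=0, slots 0,1,2 occupied → index 3.
Insert 344: h=3, slot 3 occupied → index 4.
Table: [43, 628, 732, 758, 344, -, 385, 910, 226, -, -, -, -]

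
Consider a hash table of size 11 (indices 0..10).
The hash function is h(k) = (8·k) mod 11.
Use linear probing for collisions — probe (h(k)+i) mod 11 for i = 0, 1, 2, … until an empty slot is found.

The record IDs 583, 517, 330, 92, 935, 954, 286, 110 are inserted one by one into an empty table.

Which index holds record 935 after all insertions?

3

583 hashes to 0; slot 0 is free -> place at 0.
517 hashes to 0; 0 taken -> place at 1.
330 hashes to 0; 0,1 taken -> place at 2.
92 hashes to 10; slot 10 is free -> place at 10.
935 hashes to 0; 0,1,2 taken -> place at 3.
954 hashes to 9; slot 9 is free -> place at 9.
286 hashes to 0; 0,1,2,3 taken -> place at 4.
110 hashes to 0; 0,1,2,3,4 taken -> place at 5.
Table: [583, 517, 330, 935, 286, 110, -, -, -, 954, 92]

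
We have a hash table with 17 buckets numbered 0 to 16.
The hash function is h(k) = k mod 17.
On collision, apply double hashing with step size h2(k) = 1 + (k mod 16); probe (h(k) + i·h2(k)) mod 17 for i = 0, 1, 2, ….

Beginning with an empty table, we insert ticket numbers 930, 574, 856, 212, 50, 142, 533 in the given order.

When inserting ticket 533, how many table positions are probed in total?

930: h=12 -> slot 12
574: h=13 -> slot 13
856: h=6 -> slot 6
212: h=8 -> slot 8
50: h=16 -> slot 16
142: h=6, h2=15, probe 6,4 -> slot 4
533: h=6, h2=6, probe 6,12,1 -> slot 1
Table: [-, 533, -, -, 142, -, 856, -, 212, -, -, -, 930, 574, -, -, 50]

3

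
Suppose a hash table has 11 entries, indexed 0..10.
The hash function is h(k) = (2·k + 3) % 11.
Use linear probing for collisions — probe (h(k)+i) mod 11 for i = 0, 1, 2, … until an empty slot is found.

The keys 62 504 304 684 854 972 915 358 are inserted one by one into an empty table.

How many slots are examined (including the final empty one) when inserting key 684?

2

62: h=6 → slot 6
504: h=10 → slot 10
304: h=6, probe 6,7 → slot 7
684: h=7, probe 7,8 → slot 8
854: h=6, probe 6,7,8,9 → slot 9
972: h=0 → slot 0
915: h=7, probe 7,8,9,10,0,1 → slot 1
358: h=4 → slot 4
Table: [972, 915, _, _, 358, _, 62, 304, 684, 854, 504]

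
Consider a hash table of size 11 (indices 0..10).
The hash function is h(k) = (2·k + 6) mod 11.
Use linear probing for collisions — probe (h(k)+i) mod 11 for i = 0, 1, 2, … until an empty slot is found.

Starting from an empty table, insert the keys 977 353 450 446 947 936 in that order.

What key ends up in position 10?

Insert 977: h=2, slot 2 empty -> index 2.
Insert 353: h=8, slot 8 empty -> index 8.
Insert 450: h=4, slot 4 empty -> index 4.
Insert 446: h=7, slot 7 empty -> index 7.
Insert 947: h=8, slot 8 occupied -> index 9.
Insert 936: h=8, slots 8,9 occupied -> index 10.
Table: [., ., 977, ., 450, ., ., 446, 353, 947, 936]

936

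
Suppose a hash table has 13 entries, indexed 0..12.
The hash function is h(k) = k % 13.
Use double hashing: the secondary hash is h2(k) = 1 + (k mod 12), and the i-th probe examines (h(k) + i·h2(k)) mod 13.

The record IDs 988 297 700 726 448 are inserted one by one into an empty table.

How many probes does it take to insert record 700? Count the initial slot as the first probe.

988 hashes to 0; slot 0 is free → place at 0.
297 hashes to 11; slot 11 is free → place at 11.
700 hashes to 11, h2=5; 11 taken → place at 3.
726 hashes to 11, h2=7; 11 taken → place at 5.
448 hashes to 6; slot 6 is free → place at 6.
Table: [988, -, -, 700, -, 726, 448, -, -, -, -, 297, -]

2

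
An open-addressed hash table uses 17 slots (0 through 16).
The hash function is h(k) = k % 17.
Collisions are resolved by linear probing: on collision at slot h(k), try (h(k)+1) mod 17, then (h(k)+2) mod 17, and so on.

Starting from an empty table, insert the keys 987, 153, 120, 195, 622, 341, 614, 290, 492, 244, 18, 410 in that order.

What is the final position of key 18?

7

987 hashes to 1; slot 1 is free -> place at 1.
153 hashes to 0; slot 0 is free -> place at 0.
120 hashes to 1; 1 taken -> place at 2.
195 hashes to 8; slot 8 is free -> place at 8.
622 hashes to 10; slot 10 is free -> place at 10.
341 hashes to 1; 1,2 taken -> place at 3.
614 hashes to 2; 2,3 taken -> place at 4.
290 hashes to 1; 1,2,3,4 taken -> place at 5.
492 hashes to 16; slot 16 is free -> place at 16.
244 hashes to 6; slot 6 is free -> place at 6.
18 hashes to 1; 1,2,3,4,5,6 taken -> place at 7.
410 hashes to 2; 2,3,4,5,6,7,8 taken -> place at 9.
Table: [153, 987, 120, 341, 614, 290, 244, 18, 195, 410, 622, ., ., ., ., ., 492]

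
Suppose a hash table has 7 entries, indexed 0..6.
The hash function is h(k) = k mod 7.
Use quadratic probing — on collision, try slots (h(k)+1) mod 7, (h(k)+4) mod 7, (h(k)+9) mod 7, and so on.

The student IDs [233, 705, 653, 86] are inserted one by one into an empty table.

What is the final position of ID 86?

6

233: h=2 => slot 2
705: h=5 => slot 5
653: h=2, probe 2,3 => slot 3
86: h=2, probe 2,3,6 => slot 6
Table: [-, -, 233, 653, -, 705, 86]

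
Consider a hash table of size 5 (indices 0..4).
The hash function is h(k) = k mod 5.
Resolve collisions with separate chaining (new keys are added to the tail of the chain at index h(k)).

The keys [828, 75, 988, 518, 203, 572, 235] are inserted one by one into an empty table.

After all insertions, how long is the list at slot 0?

Insert 828: h=3, bucket 3 empty -> new chain.
Insert 75: h=0, bucket 0 empty -> new chain.
Insert 988: h=3, bucket 3 nonempty -> append to chain.
Insert 518: h=3, bucket 3 nonempty -> append to chain.
Insert 203: h=3, bucket 3 nonempty -> append to chain.
Insert 572: h=2, bucket 2 empty -> new chain.
Insert 235: h=0, bucket 0 nonempty -> append to chain.
Final buckets:
0: 75 -> 235
1: _
2: 572
3: 828 -> 988 -> 518 -> 203
4: _

2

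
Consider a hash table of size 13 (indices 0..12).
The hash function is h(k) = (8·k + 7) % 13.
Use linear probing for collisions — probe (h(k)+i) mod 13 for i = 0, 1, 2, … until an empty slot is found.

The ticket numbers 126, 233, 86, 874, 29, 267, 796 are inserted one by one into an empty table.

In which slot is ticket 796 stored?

8

126 hashes to 1; slot 1 is free => place at 1.
233 hashes to 12; slot 12 is free => place at 12.
86 hashes to 6; slot 6 is free => place at 6.
874 hashes to 5; slot 5 is free => place at 5.
29 hashes to 5; 5,6 taken => place at 7.
267 hashes to 11; slot 11 is free => place at 11.
796 hashes to 5; 5,6,7 taken => place at 8.
Table: [∅, 126, ∅, ∅, ∅, 874, 86, 29, 796, ∅, ∅, 267, 233]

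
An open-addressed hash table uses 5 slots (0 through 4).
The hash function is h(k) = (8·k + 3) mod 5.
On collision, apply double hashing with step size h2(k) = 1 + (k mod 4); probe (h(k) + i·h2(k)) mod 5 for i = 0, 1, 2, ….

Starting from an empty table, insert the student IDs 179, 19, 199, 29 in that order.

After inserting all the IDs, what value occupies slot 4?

179 hashes to 0; slot 0 is free -> place at 0.
19 hashes to 0, h2=4; 0 taken -> place at 4.
199 hashes to 0, h2=4; 0,4 taken -> place at 3.
29 hashes to 0, h2=2; 0 taken -> place at 2.
Table: [179, —, 29, 199, 19]

19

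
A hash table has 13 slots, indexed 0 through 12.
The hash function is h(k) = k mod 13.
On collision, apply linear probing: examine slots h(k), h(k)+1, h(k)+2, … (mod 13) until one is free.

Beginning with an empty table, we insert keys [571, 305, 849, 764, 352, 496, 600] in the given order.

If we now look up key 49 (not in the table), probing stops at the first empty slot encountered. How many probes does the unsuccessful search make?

Insert 571: h=12, slot 12 empty → index 12.
Insert 305: h=6, slot 6 empty → index 6.
Insert 849: h=4, slot 4 empty → index 4.
Insert 764: h=10, slot 10 empty → index 10.
Insert 352: h=1, slot 1 empty → index 1.
Insert 496: h=2, slot 2 empty → index 2.
Insert 600: h=2, slot 2 occupied → index 3.
Table: [—, 352, 496, 600, 849, —, 305, —, —, —, 764, —, 571]
Lookup 49: h=10, probe 10,11 → slot 11 empty, not found.

2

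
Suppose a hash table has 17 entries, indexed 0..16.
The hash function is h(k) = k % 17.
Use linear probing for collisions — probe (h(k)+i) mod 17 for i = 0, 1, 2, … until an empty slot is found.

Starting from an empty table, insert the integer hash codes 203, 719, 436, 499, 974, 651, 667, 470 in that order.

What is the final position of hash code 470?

12

Insert 203: h=16, slot 16 empty -> index 16.
Insert 719: h=5, slot 5 empty -> index 5.
Insert 436: h=11, slot 11 empty -> index 11.
Insert 499: h=6, slot 6 empty -> index 6.
Insert 974: h=5, slots 5,6 occupied -> index 7.
Insert 651: h=5, slots 5,6,7 occupied -> index 8.
Insert 667: h=4, slot 4 empty -> index 4.
Insert 470: h=11, slot 11 occupied -> index 12.
Table: [_, _, _, _, 667, 719, 499, 974, 651, _, _, 436, 470, _, _, _, 203]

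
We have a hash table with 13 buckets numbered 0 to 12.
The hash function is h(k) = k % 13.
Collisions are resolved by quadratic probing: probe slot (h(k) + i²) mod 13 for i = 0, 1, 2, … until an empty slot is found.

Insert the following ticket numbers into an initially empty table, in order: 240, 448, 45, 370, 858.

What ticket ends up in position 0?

240: h=6 → slot 6
448: h=6, probe 6,7 → slot 7
45: h=6, probe 6,7,10 → slot 10
370: h=6, probe 6,7,10,2 → slot 2
858: h=0 → slot 0
Table: [858, ., 370, ., ., ., 240, 448, ., ., 45, ., .]

858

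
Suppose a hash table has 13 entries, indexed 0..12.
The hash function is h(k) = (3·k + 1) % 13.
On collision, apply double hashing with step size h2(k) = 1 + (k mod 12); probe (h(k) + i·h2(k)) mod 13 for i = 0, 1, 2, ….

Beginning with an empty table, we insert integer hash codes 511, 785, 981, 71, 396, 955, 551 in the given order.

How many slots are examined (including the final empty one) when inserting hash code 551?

Insert 511: h=0, slot 0 empty -> index 0.
Insert 785: h=3, slot 3 empty -> index 3.
Insert 981: h=6, slot 6 empty -> index 6.
Insert 71: h=6, h2=12, slot 6 occupied -> index 5.
Insert 396: h=6, h2=1, slot 6 occupied -> index 7.
Insert 955: h=6, h2=8, slot 6 occupied -> index 1.
Insert 551: h=3, h2=12, slot 3 occupied -> index 2.
Table: [511, 955, 551, 785, —, 71, 981, 396, —, —, —, —, —]

2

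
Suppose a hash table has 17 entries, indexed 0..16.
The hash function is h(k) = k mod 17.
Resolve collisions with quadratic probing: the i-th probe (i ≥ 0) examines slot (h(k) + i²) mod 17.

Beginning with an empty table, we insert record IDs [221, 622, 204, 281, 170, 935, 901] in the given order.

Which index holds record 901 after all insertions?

221: h=0 → slot 0
622: h=10 → slot 10
204: h=0, probe 0,1 → slot 1
281: h=9 → slot 9
170: h=0, probe 0,1,4 → slot 4
935: h=0, probe 0,1,4,9,16 → slot 16
901: h=0, probe 0,1,4,9,16,8 → slot 8
Table: [221, 204, —, —, 170, —, —, —, 901, 281, 622, —, —, —, —, —, 935]

8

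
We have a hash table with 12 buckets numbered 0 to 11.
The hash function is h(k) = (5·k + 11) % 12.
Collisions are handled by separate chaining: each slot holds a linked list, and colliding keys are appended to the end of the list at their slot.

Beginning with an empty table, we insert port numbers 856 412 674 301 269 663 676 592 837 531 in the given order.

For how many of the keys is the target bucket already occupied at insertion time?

4

Insert 856: h=7, bucket 7 empty -> new chain.
Insert 412: h=7, bucket 7 nonempty -> append to chain.
Insert 674: h=9, bucket 9 empty -> new chain.
Insert 301: h=4, bucket 4 empty -> new chain.
Insert 269: h=0, bucket 0 empty -> new chain.
Insert 663: h=2, bucket 2 empty -> new chain.
Insert 676: h=7, bucket 7 nonempty -> append to chain.
Insert 592: h=7, bucket 7 nonempty -> append to chain.
Insert 837: h=8, bucket 8 empty -> new chain.
Insert 531: h=2, bucket 2 nonempty -> append to chain.
Final buckets:
0: 269
1: ∅
2: 663 -> 531
3: ∅
4: 301
5: ∅
6: ∅
7: 856 -> 412 -> 676 -> 592
8: 837
9: 674
10: ∅
11: ∅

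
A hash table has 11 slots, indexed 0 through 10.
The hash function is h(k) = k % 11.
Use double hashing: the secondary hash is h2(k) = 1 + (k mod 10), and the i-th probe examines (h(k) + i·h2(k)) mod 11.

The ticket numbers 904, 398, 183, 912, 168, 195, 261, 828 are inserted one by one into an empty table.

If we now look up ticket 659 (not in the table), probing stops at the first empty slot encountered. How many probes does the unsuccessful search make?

Insert 904: h=2, slot 2 empty => index 2.
Insert 398: h=2, h2=9, slot 2 occupied => index 0.
Insert 183: h=7, slot 7 empty => index 7.
Insert 912: h=10, slot 10 empty => index 10.
Insert 168: h=3, slot 3 empty => index 3.
Insert 195: h=8, slot 8 empty => index 8.
Insert 261: h=8, h2=2, slots 8,10 occupied => index 1.
Insert 828: h=3, h2=9, slots 3,1,10,8 occupied => index 6.
Table: [398, 261, 904, 168, ., ., 828, 183, 195, ., 912]
Lookup 659: h=10, h2=10, probe 10,9 → slot 9 empty, not found.

2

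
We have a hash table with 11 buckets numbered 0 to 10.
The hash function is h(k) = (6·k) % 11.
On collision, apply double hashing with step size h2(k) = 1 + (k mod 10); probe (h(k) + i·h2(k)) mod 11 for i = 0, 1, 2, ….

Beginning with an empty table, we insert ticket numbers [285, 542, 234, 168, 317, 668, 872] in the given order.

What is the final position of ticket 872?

2

285 hashes to 5; slot 5 is free → place at 5.
542 hashes to 7; slot 7 is free → place at 7.
234 hashes to 7, h2=5; 7 taken → place at 1.
168 hashes to 7, h2=9; 7,5 taken → place at 3.
317 hashes to 10; slot 10 is free → place at 10.
668 hashes to 4; slot 4 is free → place at 4.
872 hashes to 7, h2=3; 7,10 taken → place at 2.
Table: [., 234, 872, 168, 668, 285, ., 542, ., ., 317]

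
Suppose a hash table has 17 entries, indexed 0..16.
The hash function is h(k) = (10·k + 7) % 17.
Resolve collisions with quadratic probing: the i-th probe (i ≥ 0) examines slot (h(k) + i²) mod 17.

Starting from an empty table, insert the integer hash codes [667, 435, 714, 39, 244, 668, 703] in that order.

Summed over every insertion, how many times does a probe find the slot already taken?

667 hashes to 13; slot 13 is free -> place at 13.
435 hashes to 5; slot 5 is free -> place at 5.
714 hashes to 7; slot 7 is free -> place at 7.
39 hashes to 6; slot 6 is free -> place at 6.
244 hashes to 16; slot 16 is free -> place at 16.
668 hashes to 6; 6,7 taken -> place at 10.
703 hashes to 16; 16 taken -> place at 0.
Table: [703, _, _, _, _, 435, 39, 714, _, _, 668, _, _, 667, _, _, 244]

3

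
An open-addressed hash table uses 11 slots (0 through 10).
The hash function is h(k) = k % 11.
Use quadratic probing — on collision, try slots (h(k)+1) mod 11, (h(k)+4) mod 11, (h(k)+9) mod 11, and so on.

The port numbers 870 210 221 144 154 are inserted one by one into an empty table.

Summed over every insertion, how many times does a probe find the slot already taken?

6

870: h=1 → slot 1
210: h=1, probe 1,2 → slot 2
221: h=1, probe 1,2,5 → slot 5
144: h=1, probe 1,2,5,10 → slot 10
154: h=0 → slot 0
Table: [154, 870, 210, _, _, 221, _, _, _, _, 144]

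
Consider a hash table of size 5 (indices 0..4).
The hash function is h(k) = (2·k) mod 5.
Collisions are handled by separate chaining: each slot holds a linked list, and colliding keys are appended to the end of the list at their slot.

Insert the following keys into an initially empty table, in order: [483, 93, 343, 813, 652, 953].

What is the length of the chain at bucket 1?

Insert 483: h=1, bucket 1 empty -> new chain.
Insert 93: h=1, bucket 1 nonempty -> append to chain.
Insert 343: h=1, bucket 1 nonempty -> append to chain.
Insert 813: h=1, bucket 1 nonempty -> append to chain.
Insert 652: h=4, bucket 4 empty -> new chain.
Insert 953: h=1, bucket 1 nonempty -> append to chain.
Final buckets:
0: _
1: 483 -> 93 -> 343 -> 813 -> 953
2: _
3: _
4: 652

5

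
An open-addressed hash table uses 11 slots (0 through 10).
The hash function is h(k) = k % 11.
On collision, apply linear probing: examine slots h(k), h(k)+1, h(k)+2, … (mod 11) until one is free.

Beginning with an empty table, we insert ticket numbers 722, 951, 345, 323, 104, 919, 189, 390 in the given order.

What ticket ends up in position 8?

104

722 hashes to 7; slot 7 is free -> place at 7.
951 hashes to 5; slot 5 is free -> place at 5.
345 hashes to 4; slot 4 is free -> place at 4.
323 hashes to 4; 4,5 taken -> place at 6.
104 hashes to 5; 5,6,7 taken -> place at 8.
919 hashes to 6; 6,7,8 taken -> place at 9.
189 hashes to 2; slot 2 is free -> place at 2.
390 hashes to 5; 5,6,7,8,9 taken -> place at 10.
Table: [_, _, 189, _, 345, 951, 323, 722, 104, 919, 390]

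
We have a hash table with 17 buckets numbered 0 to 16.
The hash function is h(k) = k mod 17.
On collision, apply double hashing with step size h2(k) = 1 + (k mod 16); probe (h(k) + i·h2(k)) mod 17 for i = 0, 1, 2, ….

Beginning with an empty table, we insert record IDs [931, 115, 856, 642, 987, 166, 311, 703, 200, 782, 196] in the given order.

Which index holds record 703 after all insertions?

4

Insert 931: h=13, slot 13 empty → index 13.
Insert 115: h=13, h2=4, slot 13 occupied → index 0.
Insert 856: h=6, slot 6 empty → index 6.
Insert 642: h=13, h2=3, slot 13 occupied → index 16.
Insert 987: h=1, slot 1 empty → index 1.
Insert 166: h=13, h2=7, slot 13 occupied → index 3.
Insert 311: h=5, slot 5 empty → index 5.
Insert 703: h=6, h2=16, slots 6,5 occupied → index 4.
Insert 200: h=13, h2=9, slots 13,5 occupied → index 14.
Insert 782: h=0, h2=15, slot 0 occupied → index 15.
Insert 196: h=9, slot 9 empty → index 9.
Table: [115, 987, -, 166, 703, 311, 856, -, -, 196, -, -, -, 931, 200, 782, 642]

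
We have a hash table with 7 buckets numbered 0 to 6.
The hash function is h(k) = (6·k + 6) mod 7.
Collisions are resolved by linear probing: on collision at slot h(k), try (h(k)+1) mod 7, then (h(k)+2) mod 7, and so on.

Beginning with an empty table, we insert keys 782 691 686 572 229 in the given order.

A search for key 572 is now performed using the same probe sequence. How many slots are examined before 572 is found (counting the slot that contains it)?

3

Insert 782: h=1, slot 1 empty => index 1.
Insert 691: h=1, slot 1 occupied => index 2.
Insert 686: h=6, slot 6 empty => index 6.
Insert 572: h=1, slots 1,2 occupied => index 3.
Insert 229: h=1, slots 1,2,3 occupied => index 4.
Table: [-, 782, 691, 572, 229, -, 686]
Lookup 572: h=1, probe 1,2,3 → found at 3.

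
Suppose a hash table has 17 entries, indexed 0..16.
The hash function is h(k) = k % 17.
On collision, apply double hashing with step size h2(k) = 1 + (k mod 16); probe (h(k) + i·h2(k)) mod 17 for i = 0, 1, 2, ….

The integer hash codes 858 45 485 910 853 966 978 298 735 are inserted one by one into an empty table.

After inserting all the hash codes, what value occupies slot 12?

978

858: h=8 -> slot 8
45: h=11 -> slot 11
485: h=9 -> slot 9
910: h=9, h2=15, probe 9,7 -> slot 7
853: h=3 -> slot 3
966: h=14 -> slot 14
978: h=9, h2=3, probe 9,12 -> slot 12
298: h=9, h2=11, probe 9,3,14,8,2 -> slot 2
735: h=4 -> slot 4
Table: [_, _, 298, 853, 735, _, _, 910, 858, 485, _, 45, 978, _, 966, _, _]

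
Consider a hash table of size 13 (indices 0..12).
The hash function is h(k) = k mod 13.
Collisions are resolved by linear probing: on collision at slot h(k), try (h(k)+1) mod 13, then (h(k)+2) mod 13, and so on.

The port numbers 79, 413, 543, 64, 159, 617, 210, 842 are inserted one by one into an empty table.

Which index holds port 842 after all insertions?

Insert 79: h=1, slot 1 empty -> index 1.
Insert 413: h=10, slot 10 empty -> index 10.
Insert 543: h=10, slot 10 occupied -> index 11.
Insert 64: h=12, slot 12 empty -> index 12.
Insert 159: h=3, slot 3 empty -> index 3.
Insert 617: h=6, slot 6 empty -> index 6.
Insert 210: h=2, slot 2 empty -> index 2.
Insert 842: h=10, slots 10,11,12 occupied -> index 0.
Table: [842, 79, 210, 159, —, —, 617, —, —, —, 413, 543, 64]

0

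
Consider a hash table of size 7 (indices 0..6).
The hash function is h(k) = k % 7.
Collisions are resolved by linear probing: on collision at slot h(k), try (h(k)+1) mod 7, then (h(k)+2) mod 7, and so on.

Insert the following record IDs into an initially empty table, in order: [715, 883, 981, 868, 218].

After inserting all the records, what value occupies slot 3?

715: h=1 -> slot 1
883: h=1, probe 1,2 -> slot 2
981: h=1, probe 1,2,3 -> slot 3
868: h=0 -> slot 0
218: h=1, probe 1,2,3,4 -> slot 4
Table: [868, 715, 883, 981, 218, -, -]

981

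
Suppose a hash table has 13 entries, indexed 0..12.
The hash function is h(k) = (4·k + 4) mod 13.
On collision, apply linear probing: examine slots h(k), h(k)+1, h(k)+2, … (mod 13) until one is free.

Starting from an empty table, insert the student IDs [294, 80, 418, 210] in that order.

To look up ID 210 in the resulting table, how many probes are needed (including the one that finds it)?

3

294: h=10 → slot 10
80: h=12 → slot 12
418: h=12, probe 12,0 → slot 0
210: h=12, probe 12,0,1 → slot 1
Table: [418, 210, —, —, —, —, —, —, —, —, 294, —, 80]
Lookup 210: h=12, probe 12,0,1 → found at 1.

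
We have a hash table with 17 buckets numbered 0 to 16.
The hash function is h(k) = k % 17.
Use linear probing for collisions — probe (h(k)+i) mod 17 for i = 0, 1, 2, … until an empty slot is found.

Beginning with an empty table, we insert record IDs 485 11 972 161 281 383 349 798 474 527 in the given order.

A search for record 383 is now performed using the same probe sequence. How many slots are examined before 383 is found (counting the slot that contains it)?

4

485: h=9 => slot 9
11: h=11 => slot 11
972: h=3 => slot 3
161: h=8 => slot 8
281: h=9, probe 9,10 => slot 10
383: h=9, probe 9,10,11,12 => slot 12
349: h=9, probe 9,10,11,12,13 => slot 13
798: h=16 => slot 16
474: h=15 => slot 15
527: h=0 => slot 0
Table: [527, ∅, ∅, 972, ∅, ∅, ∅, ∅, 161, 485, 281, 11, 383, 349, ∅, 474, 798]
Lookup 383: h=9, probe 9,10,11,12 → found at 12.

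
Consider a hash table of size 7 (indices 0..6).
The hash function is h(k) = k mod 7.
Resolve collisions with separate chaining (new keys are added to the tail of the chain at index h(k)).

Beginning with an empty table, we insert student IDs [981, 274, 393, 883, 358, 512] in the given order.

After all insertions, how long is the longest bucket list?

Insert 981: h=1, bucket 1 empty → new chain.
Insert 274: h=1, bucket 1 nonempty → append to chain.
Insert 393: h=1, bucket 1 nonempty → append to chain.
Insert 883: h=1, bucket 1 nonempty → append to chain.
Insert 358: h=1, bucket 1 nonempty → append to chain.
Insert 512: h=1, bucket 1 nonempty → append to chain.
Final buckets:
0: _
1: 981 -> 274 -> 393 -> 883 -> 358 -> 512
2: _
3: _
4: _
5: _
6: _

6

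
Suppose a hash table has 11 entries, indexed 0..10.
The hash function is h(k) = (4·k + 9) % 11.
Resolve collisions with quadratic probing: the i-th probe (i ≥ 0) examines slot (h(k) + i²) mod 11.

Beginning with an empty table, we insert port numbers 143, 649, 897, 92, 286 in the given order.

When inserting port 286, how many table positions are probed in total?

3

143: h=9 → slot 9
649: h=9, probe 9,10 → slot 10
897: h=0 → slot 0
92: h=3 → slot 3
286: h=9, probe 9,10,2 → slot 2
Table: [897, ∅, 286, 92, ∅, ∅, ∅, ∅, ∅, 143, 649]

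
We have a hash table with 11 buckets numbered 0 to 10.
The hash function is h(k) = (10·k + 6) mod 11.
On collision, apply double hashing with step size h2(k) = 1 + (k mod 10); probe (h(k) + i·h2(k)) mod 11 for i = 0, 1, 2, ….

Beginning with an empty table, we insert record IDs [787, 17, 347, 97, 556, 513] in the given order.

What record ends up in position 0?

787

787: h=0 => slot 0
17: h=0, h2=8, probe 0,8 => slot 8
347: h=0, h2=8, probe 0,8,5 => slot 5
97: h=8, h2=8, probe 8,5,2 => slot 2
556: h=0, h2=7, probe 0,7 => slot 7
513: h=10 => slot 10
Table: [787, _, 97, _, _, 347, _, 556, 17, _, 513]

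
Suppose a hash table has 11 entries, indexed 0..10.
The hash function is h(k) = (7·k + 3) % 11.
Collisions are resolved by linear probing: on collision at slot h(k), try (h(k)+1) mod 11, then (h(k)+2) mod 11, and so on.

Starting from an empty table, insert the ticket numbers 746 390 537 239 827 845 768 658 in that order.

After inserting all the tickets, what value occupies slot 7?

658

Insert 746: h=0, slot 0 empty => index 0.
Insert 390: h=5, slot 5 empty => index 5.
Insert 537: h=0, slot 0 occupied => index 1.
Insert 239: h=4, slot 4 empty => index 4.
Insert 827: h=6, slot 6 empty => index 6.
Insert 845: h=0, slots 0,1 occupied => index 2.
Insert 768: h=0, slots 0,1,2 occupied => index 3.
Insert 658: h=0, slots 0,1,2,3,4,5,6 occupied => index 7.
Table: [746, 537, 845, 768, 239, 390, 827, 658, -, -, -]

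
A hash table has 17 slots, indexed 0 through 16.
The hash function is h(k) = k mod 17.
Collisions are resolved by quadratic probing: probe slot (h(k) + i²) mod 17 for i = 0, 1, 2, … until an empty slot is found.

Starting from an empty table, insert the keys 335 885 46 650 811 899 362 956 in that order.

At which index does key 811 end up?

16

335: h=12 => slot 12
885: h=1 => slot 1
46: h=12, probe 12,13 => slot 13
650: h=4 => slot 4
811: h=12, probe 12,13,16 => slot 16
899: h=15 => slot 15
362: h=5 => slot 5
956: h=4, probe 4,5,8 => slot 8
Table: [., 885, ., ., 650, 362, ., ., 956, ., ., ., 335, 46, ., 899, 811]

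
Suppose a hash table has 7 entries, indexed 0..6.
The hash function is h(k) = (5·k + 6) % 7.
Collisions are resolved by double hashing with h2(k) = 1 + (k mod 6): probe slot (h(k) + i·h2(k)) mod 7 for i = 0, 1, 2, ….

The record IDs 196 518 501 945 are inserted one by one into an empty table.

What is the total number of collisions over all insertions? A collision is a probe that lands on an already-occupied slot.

2

196 hashes to 6; slot 6 is free => place at 6.
518 hashes to 6, h2=3; 6 taken => place at 2.
501 hashes to 5; slot 5 is free => place at 5.
945 hashes to 6, h2=4; 6 taken => place at 3.
Table: [-, -, 518, 945, -, 501, 196]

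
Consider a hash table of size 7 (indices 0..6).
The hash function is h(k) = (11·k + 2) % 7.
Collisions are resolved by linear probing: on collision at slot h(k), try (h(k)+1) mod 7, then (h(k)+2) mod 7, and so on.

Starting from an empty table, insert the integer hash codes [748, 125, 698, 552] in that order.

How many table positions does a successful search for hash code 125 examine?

748: h=5 => slot 5
125: h=5, probe 5,6 => slot 6
698: h=1 => slot 1
552: h=5, probe 5,6,0 => slot 0
Table: [552, 698, —, —, —, 748, 125]
Lookup 125: h=5, probe 5,6 → found at 6.

2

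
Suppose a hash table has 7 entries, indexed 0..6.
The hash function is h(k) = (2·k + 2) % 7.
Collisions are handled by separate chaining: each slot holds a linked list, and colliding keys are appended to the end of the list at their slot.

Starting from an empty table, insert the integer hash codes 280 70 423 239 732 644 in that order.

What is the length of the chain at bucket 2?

Insert 280: h=2, bucket 2 empty -> new chain.
Insert 70: h=2, bucket 2 nonempty -> append to chain.
Insert 423: h=1, bucket 1 empty -> new chain.
Insert 239: h=4, bucket 4 empty -> new chain.
Insert 732: h=3, bucket 3 empty -> new chain.
Insert 644: h=2, bucket 2 nonempty -> append to chain.
Final buckets:
0: —
1: 423
2: 280 -> 70 -> 644
3: 732
4: 239
5: —
6: —

3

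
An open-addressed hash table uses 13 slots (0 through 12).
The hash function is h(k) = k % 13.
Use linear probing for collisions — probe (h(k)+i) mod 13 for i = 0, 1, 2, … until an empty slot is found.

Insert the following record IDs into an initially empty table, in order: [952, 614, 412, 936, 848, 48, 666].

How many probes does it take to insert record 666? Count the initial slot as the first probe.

952: h=3 => slot 3
614: h=3, probe 3,4 => slot 4
412: h=9 => slot 9
936: h=0 => slot 0
848: h=3, probe 3,4,5 => slot 5
48: h=9, probe 9,10 => slot 10
666: h=3, probe 3,4,5,6 => slot 6
Table: [936, —, —, 952, 614, 848, 666, —, —, 412, 48, —, —]

4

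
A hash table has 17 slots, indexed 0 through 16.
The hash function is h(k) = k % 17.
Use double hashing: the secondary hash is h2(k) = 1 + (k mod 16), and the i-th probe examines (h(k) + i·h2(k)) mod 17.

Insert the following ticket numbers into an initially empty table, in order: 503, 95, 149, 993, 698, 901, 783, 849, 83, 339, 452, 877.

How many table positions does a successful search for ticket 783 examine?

3

503 hashes to 10; slot 10 is free => place at 10.
95 hashes to 10, h2=16; 10 taken => place at 9.
149 hashes to 13; slot 13 is free => place at 13.
993 hashes to 7; slot 7 is free => place at 7.
698 hashes to 1; slot 1 is free => place at 1.
901 hashes to 0; slot 0 is free => place at 0.
783 hashes to 1, h2=16; 1,0 taken => place at 16.
849 hashes to 16, h2=2; 16,1 taken => place at 3.
83 hashes to 15; slot 15 is free => place at 15.
339 hashes to 16, h2=4; 16,3,7 taken => place at 11.
452 hashes to 10, h2=5; 10,15,3 taken => place at 8.
877 hashes to 10, h2=14; 10,7 taken => place at 4.
Table: [901, 698, _, 849, 877, _, _, 993, 452, 95, 503, 339, _, 149, _, 83, 783]
Lookup 783: h=1, h2=16, probe 1,0,16 → found at 16.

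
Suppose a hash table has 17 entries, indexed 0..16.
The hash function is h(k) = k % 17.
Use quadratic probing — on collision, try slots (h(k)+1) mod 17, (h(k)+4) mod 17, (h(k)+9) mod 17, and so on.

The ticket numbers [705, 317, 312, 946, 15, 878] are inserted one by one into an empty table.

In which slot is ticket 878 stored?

705: h=8 => slot 8
317: h=11 => slot 11
312: h=6 => slot 6
946: h=11, probe 11,12 => slot 12
15: h=15 => slot 15
878: h=11, probe 11,12,15,3 => slot 3
Table: [—, —, —, 878, —, —, 312, —, 705, —, —, 317, 946, —, —, 15, —]

3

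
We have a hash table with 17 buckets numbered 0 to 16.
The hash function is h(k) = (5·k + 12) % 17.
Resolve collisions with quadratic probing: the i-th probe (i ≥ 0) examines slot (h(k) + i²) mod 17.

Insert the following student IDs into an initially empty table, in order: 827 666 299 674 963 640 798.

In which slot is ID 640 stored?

8

827: h=16 -> slot 16
666: h=10 -> slot 10
299: h=11 -> slot 11
674: h=16, probe 16,0 -> slot 0
963: h=16, probe 16,0,3 -> slot 3
640: h=16, probe 16,0,3,8 -> slot 8
798: h=7 -> slot 7
Table: [674, -, -, 963, -, -, -, 798, 640, -, 666, 299, -, -, -, -, 827]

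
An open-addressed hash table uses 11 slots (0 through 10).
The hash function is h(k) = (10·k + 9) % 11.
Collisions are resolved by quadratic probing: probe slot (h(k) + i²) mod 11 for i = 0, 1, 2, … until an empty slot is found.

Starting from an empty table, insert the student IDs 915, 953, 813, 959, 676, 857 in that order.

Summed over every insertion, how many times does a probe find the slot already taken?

915 hashes to 7; slot 7 is free -> place at 7.
953 hashes to 2; slot 2 is free -> place at 2.
813 hashes to 10; slot 10 is free -> place at 10.
959 hashes to 7; 7 taken -> place at 8.
676 hashes to 4; slot 4 is free -> place at 4.
857 hashes to 10; 10 taken -> place at 0.
Table: [857, _, 953, _, 676, _, _, 915, 959, _, 813]

2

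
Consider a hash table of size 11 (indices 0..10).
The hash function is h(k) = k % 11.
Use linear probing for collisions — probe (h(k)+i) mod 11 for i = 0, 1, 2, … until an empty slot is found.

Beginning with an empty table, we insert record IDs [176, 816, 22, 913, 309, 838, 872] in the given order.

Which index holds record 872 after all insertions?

6

Insert 176: h=0, slot 0 empty → index 0.
Insert 816: h=2, slot 2 empty → index 2.
Insert 22: h=0, slot 0 occupied → index 1.
Insert 913: h=0, slots 0,1,2 occupied → index 3.
Insert 309: h=1, slots 1,2,3 occupied → index 4.
Insert 838: h=2, slots 2,3,4 occupied → index 5.
Insert 872: h=3, slots 3,4,5 occupied → index 6.
Table: [176, 22, 816, 913, 309, 838, 872, ∅, ∅, ∅, ∅]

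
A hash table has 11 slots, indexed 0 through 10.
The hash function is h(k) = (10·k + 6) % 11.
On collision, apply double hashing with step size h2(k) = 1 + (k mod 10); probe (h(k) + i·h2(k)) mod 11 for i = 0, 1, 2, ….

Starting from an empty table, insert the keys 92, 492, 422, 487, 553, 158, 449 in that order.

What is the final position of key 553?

7

Insert 92: h=2, slot 2 empty => index 2.
Insert 492: h=9, slot 9 empty => index 9.
Insert 422: h=2, h2=3, slot 2 occupied => index 5.
Insert 487: h=3, slot 3 empty => index 3.
Insert 553: h=3, h2=4, slot 3 occupied => index 7.
Insert 158: h=2, h2=9, slot 2 occupied => index 0.
Insert 449: h=8, slot 8 empty => index 8.
Table: [158, ., 92, 487, ., 422, ., 553, 449, 492, .]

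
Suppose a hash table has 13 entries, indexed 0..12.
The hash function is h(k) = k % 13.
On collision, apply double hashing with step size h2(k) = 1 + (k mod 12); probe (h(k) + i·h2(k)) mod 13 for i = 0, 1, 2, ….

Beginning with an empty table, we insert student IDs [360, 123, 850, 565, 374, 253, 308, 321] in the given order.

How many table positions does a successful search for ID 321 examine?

360: h=9 → slot 9
123: h=6 → slot 6
850: h=5 → slot 5
565: h=6, h2=2, probe 6,8 → slot 8
374: h=10 → slot 10
253: h=6, h2=2, probe 6,8,10,12 → slot 12
308: h=9, h2=9, probe 9,5,1 → slot 1
321: h=9, h2=10, probe 9,6,3 → slot 3
Table: [—, 308, —, 321, —, 850, 123, —, 565, 360, 374, —, 253]
Lookup 321: h=9, h2=10, probe 9,6,3 → found at 3.

3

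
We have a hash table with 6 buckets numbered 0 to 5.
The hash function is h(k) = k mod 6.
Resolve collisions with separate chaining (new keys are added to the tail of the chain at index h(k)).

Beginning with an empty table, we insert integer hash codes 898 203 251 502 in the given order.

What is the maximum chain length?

898 -> bucket 4
203 -> bucket 5
251 -> bucket 5 (collision)
502 -> bucket 4 (collision)
Final buckets:
0: .
1: .
2: .
3: .
4: 898 -> 502
5: 203 -> 251

2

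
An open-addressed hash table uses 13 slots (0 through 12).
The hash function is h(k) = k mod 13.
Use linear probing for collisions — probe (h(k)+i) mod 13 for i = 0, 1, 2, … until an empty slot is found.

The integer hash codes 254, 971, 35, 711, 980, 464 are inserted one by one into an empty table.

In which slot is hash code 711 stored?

254: h=7 → slot 7
971: h=9 → slot 9
35: h=9, probe 9,10 → slot 10
711: h=9, probe 9,10,11 → slot 11
980: h=5 → slot 5
464: h=9, probe 9,10,11,12 → slot 12
Table: [∅, ∅, ∅, ∅, ∅, 980, ∅, 254, ∅, 971, 35, 711, 464]

11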